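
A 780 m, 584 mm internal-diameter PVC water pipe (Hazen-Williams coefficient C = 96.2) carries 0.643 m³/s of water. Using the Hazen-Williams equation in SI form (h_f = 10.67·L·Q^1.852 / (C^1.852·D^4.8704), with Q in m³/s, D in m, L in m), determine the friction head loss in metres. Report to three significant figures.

h_f ≈ 10.7 m

h_f = 10.67·780·0.643^1.852 / (96.2^1.852·0.584^4.8704) = 10.71 m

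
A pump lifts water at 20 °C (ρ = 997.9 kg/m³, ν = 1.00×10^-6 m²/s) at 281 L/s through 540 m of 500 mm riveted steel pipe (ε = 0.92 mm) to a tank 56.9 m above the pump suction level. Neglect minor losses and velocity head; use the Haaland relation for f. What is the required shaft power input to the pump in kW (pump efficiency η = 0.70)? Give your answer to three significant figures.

P_shaft ≈ 234 kW

V = 4Q/(πD²) = 1.431 m/s; Re = 7.16×10^5; ε/D = 0.00184; f = 0.02320
h_f = f(L/D)V²/2g = 2.615 m
Total head H = z + h_f = 56.9 + 2.615 = 59.52 m
P_hyd = ρgQH = 997.9·9.81·0.281·59.52 = 163.7 kW
P_shaft = P_hyd/η = 163.7/0.70 = 233.9 kW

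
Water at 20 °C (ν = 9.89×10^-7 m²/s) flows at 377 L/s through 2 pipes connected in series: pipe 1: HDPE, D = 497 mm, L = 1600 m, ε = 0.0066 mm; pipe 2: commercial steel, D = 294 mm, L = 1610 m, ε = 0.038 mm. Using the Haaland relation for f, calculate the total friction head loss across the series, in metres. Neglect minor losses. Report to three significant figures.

Pipe 1: V = 1.943 m/s, Re = 9.77×10^5, ε/D = 1.33×10^-5, f = 0.01187, h_1 = f(L/D)V²/2g = 7.357 m
Pipe 2: V = 5.553 m/s, Re = 1.65×10^6, ε/D = 1.29×10^-4, f = 0.01334, h_2 = f(L/D)V²/2g = 114.8 m
Series → Q common, losses add: H = Σh = 122.2 m

H ≈ 122 m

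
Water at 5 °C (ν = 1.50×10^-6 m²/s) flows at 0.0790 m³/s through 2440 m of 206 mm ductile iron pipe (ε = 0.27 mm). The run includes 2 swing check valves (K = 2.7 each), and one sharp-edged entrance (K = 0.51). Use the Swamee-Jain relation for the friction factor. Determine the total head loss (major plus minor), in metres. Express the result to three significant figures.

V = 4Q/(πD²) = 2.370 m/s; V²/2g = 0.2864 m
Re = 3.26×10^5, ε/D = 0.00131 → f = 0.02188 (Swamee-Jain)
Major: h_f = f(L/D)·V²/2g = 0.02188·11845·0.2864 = 74.23 m
Minor: ΣK = 5.91; h_m = ΣK·V²/2g = 1.692 m
Total H_L = 74.23 + 1.692 = 75.92 m

H_L ≈ 75.9 m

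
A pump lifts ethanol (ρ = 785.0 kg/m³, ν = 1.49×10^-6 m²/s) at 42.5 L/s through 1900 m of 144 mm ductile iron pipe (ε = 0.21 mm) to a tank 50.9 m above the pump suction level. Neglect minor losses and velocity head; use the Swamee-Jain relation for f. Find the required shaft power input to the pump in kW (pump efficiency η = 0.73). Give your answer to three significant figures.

V = 4Q/(πD²) = 2.610 m/s; Re = 2.52×10^5; ε/D = 0.00146; f = 0.02261
h_f = f(L/D)V²/2g = 103.6 m
Total head H = z + h_f = 50.9 + 103.6 = 154.5 m
P_hyd = ρgQH = 785.0·9.81·0.0425·154.5 = 50.55 kW
P_shaft = P_hyd/η = 50.55/0.73 = 69.25 kW

P_shaft ≈ 69.2 kW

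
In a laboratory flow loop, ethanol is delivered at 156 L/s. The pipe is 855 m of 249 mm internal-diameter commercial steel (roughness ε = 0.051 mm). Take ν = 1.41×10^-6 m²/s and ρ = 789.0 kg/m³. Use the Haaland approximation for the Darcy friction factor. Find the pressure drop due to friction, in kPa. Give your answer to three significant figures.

V = 4Q/(πD²) = 4·0.156/(π·0.249²) = 3.204 m/s
Re = VD/ν = 3.204·0.249/1.41×10^-6 = 5.66×10^5 → turbulent
ε/D = 0.051/249 = 2.05×10^-4
Haaland: f = 0.01519
h_f = f(L/D)V²/(2g) = 0.01519·(855/0.249)·3.204²/(2·9.81) = 27.28 m
Δp = ρg·h_f = 789.0·9.81·27.28 = 211.1 kPa

Δp ≈ 211 kPa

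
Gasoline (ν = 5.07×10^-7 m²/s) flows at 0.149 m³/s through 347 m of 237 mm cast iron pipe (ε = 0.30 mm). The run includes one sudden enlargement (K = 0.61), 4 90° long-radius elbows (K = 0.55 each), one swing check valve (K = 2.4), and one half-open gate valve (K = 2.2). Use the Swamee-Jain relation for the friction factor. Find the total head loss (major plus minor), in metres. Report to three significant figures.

V = 4Q/(πD²) = 3.378 m/s; V²/2g = 0.5814 m
Re = 1.58×10^6, ε/D = 0.00127 → f = 0.02104 (Swamee-Jain)
Major: h_f = f(L/D)·V²/2g = 0.02104·1464·0.5814 = 17.91 m
Minor: ΣK = 7.41; h_m = ΣK·V²/2g = 4.308 m
Total H_L = 17.91 + 4.308 = 22.22 m

H_L ≈ 22.2 m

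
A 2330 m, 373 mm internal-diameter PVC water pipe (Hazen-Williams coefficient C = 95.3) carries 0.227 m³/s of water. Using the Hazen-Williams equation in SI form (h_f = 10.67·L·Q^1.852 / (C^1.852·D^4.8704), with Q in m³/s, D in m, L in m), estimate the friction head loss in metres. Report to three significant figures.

h_f = 10.67·2330·0.227^1.852 / (95.3^1.852·0.373^4.8704) = 42.03 m

h_f ≈ 42.0 m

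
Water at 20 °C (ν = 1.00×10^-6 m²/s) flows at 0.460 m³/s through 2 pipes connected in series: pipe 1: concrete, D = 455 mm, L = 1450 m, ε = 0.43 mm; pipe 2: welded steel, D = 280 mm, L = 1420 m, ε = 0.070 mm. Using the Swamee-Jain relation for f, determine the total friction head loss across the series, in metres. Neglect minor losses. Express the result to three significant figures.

H ≈ 240 m

Pipe 1: V = 2.829 m/s, Re = 1.29×10^6, ε/D = 9.45×10^-4, f = 0.01969, h_1 = f(L/D)V²/2g = 25.60 m
Pipe 2: V = 7.471 m/s, Re = 2.09×10^6, ε/D = 2.50×10^-4, f = 0.01487, h_2 = f(L/D)V²/2g = 214.5 m
Series → Q common, losses add: H = Σh = 240.1 m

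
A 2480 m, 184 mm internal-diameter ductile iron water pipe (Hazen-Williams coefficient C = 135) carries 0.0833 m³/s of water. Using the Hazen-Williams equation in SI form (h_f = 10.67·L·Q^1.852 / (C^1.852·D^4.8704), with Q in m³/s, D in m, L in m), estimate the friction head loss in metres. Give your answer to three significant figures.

h_f ≈ 115 m

h_f = 10.67·2480·0.0833^1.852 / (135^1.852·0.184^4.8704) = 114.5 m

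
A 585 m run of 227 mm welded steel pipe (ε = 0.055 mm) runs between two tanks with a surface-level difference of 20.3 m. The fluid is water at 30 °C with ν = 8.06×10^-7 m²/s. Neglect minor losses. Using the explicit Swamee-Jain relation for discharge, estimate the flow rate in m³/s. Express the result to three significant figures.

Swamee-Jain (Type II): Q = -0.965·√(gD⁵h_f/L)·ln[ε/(3.7D) + √(3.17ν²L/(gD³h_f))]
√(gD⁵h_f/L) = √(9.81·0.227⁵·20.3/585) = 0.01432
ε/(3.7D) = 6.55×10^-5; √(3.17ν²L/(gD³h_f)) = 2.27×10^-5
Q = -0.965·0.01432·ln(8.823×10^-5) = 0.1290 m³/s
Check: V = 3.19 m/s, Re = 8.98×10^5, f = 0.01530, h_f = 20.4 m ≈ 20.3 m ✓

Q ≈ 0.129 m³/s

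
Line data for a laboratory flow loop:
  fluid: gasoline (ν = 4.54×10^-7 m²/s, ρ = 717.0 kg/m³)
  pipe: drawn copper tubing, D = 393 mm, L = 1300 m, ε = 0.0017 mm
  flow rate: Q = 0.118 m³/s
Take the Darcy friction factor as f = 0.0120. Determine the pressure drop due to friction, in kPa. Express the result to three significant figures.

Δp ≈ 13.5 kPa

V = 4Q/(πD²) = 4·0.118/(π·0.393²) = 0.9728 m/s
h_f = f(L/D)V²/(2g) = 0.01200·(1300/0.393)·0.9728²/(2·9.81) = 1.914 m
Δp = ρg·h_f = 717.0·9.81·1.914 = 13.47 kPa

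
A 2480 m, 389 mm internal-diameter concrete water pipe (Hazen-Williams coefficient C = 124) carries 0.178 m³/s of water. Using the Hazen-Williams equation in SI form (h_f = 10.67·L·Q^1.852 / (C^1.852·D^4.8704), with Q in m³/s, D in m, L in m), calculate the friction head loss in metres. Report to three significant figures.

h_f ≈ 14.3 m

h_f = 10.67·2480·0.178^1.852 / (124^1.852·0.389^4.8704) = 14.27 m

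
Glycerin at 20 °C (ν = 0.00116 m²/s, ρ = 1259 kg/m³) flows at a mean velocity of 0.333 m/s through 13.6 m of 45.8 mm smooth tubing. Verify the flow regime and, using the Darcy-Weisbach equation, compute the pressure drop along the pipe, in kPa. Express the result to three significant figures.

Δp ≈ 101 kPa

Re = VD/ν = 0.333·0.04580/0.00116 = 13.1 → laminar (Re < 2300)
f = 64/Re = 4.868
h_f = f(L/D)V²/(2g) = 4.868·(13.6/0.04580)·0.333²/(2·9.81) = 8.169 m
Δp = ρg·h_f = 1259·9.81·8.169 = 100.9 kPa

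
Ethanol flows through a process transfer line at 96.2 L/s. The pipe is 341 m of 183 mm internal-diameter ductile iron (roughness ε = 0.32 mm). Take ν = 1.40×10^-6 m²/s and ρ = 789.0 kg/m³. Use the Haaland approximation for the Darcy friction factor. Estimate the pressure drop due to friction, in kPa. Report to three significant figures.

V = 4Q/(πD²) = 4·0.0962/(π·0.183²) = 3.657 m/s
Re = VD/ν = 3.657·0.183/1.40×10^-6 = 4.78×10^5 → turbulent
ε/D = 0.32/183 = 0.00175
Haaland: f = 0.02302
h_f = f(L/D)V²/(2g) = 0.02302·(341/0.183)·3.657²/(2·9.81) = 29.25 m
Δp = ρg·h_f = 789.0·9.81·29.25 = 226.4 kPa

Δp ≈ 226 kPa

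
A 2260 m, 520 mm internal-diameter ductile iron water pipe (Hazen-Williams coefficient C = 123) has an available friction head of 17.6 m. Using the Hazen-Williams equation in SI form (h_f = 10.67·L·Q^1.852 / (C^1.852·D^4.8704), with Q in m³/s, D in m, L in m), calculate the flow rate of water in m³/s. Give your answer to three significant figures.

Rearranging: Q = [h_f·C^1.852·D^4.8704 / (10.67·L)]^(1/1.852)
Q = [17.6·123^1.852·0.520^4.8704 / (10.67·2260)]^0.540 = 0.4460 m³/s

Q ≈ 0.446 m³/s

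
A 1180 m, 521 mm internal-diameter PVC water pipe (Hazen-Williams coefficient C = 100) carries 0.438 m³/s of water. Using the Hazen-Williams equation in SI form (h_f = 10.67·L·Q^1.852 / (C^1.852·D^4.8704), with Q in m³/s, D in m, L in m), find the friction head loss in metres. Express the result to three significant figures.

h_f = 10.67·1180·0.438^1.852 / (100^1.852·0.521^4.8704) = 12.92 m

h_f ≈ 12.9 m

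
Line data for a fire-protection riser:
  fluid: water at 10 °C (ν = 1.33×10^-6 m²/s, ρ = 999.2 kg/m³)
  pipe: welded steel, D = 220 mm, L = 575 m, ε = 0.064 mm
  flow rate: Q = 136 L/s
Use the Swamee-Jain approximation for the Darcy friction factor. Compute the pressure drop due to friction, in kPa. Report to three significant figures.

V = 4Q/(πD²) = 4·0.136/(π·0.220²) = 3.578 m/s
Re = VD/ν = 3.578·0.220/1.33×10^-6 = 5.92×10^5 → turbulent
ε/D = 0.064/220 = 2.91×10^-4
Swamee-Jain: f = 0.01612
h_f = f(L/D)V²/(2g) = 0.01612·(575/0.220)·3.578²/(2·9.81) = 27.48 m
Δp = ρg·h_f = 999.2·9.81·27.48 = 269.4 kPa

Δp ≈ 269 kPa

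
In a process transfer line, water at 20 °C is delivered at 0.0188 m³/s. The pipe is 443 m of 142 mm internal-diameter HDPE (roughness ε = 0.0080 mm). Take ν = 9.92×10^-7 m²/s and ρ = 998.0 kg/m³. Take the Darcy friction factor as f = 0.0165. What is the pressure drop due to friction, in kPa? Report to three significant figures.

Δp ≈ 36.2 kPa

V = 4Q/(πD²) = 4·0.0188/(π·0.142²) = 1.187 m/s
h_f = f(L/D)V²/(2g) = 0.01650·(443/0.142)·1.187²/(2·9.81) = 3.697 m
Δp = ρg·h_f = 998.0·9.81·3.697 = 36.20 kPa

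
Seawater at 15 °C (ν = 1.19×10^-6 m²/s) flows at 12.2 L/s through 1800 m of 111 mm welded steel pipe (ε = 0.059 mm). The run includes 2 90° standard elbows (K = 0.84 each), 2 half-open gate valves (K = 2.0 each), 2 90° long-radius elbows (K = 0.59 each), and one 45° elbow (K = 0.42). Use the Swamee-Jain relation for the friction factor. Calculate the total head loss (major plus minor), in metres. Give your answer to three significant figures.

H_L ≈ 27.1 m

V = 4Q/(πD²) = 1.261 m/s; V²/2g = 0.08101 m
Re = 1.18×10^5, ε/D = 5.32×10^-4 → f = 0.02015 (Swamee-Jain)
Major: h_f = f(L/D)·V²/2g = 0.02015·16216·0.08101 = 26.47 m
Minor: ΣK = 7.28; h_m = ΣK·V²/2g = 0.5898 m
Total H_L = 26.47 + 0.5898 = 27.06 m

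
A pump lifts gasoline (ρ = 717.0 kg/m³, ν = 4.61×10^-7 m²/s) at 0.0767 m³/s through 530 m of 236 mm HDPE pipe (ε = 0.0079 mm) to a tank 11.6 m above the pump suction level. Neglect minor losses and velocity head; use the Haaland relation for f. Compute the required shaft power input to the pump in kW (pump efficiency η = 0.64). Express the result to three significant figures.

V = 4Q/(πD²) = 1.753 m/s; Re = 8.98×10^5; ε/D = 3.35×10^-5; f = 0.01239
h_f = f(L/D)V²/2g = 4.360 m
Total head H = z + h_f = 11.6 + 4.360 = 15.96 m
P_hyd = ρgQH = 717.0·9.81·0.0767·15.96 = 8.610 kW
P_shaft = P_hyd/η = 8.610/0.64 = 13.45 kW

P_shaft ≈ 13.5 kW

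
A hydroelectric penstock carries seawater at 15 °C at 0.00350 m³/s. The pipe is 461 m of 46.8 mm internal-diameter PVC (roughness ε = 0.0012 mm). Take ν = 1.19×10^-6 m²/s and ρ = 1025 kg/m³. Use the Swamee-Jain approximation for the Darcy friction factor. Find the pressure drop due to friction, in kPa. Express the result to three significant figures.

Δp ≈ 394 kPa

V = 4Q/(πD²) = 4·0.00350/(π·0.0468²) = 2.035 m/s
Re = VD/ν = 2.035·0.0468/1.19×10^-6 = 8.00×10^4 → turbulent
ε/D = 0.0012/46.8 = 2.56×10^-5
Swamee-Jain: f = 0.01886
h_f = f(L/D)V²/(2g) = 0.01886·(461/0.0468)·2.035²/(2·9.81) = 39.20 m
Δp = ρg·h_f = 1025·9.81·39.20 = 394.2 kPa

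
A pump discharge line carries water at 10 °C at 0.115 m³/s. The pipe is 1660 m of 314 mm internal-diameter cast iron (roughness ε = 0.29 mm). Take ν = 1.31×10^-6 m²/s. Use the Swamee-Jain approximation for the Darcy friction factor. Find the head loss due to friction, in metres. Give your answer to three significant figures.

h_f ≈ 12.0 m

V = 4Q/(πD²) = 4·0.115/(π·0.314²) = 1.485 m/s
Re = VD/ν = 1.485·0.314/1.31×10^-6 = 3.56×10^5 → turbulent
ε/D = 0.29/314 = 9.24×10^-4
Swamee-Jain: f = 0.02027
h_f = f(L/D)V²/(2g) = 0.02027·(1660/0.314)·1.485²/(2·9.81) = 12.04 m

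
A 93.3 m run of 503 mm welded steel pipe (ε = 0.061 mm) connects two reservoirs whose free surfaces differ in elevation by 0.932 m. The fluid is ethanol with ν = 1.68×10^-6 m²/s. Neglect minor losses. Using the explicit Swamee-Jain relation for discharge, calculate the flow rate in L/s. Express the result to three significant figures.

Q ≈ 527 L/s

Swamee-Jain (Type II): Q = -0.965·√(gD⁵h_f/L)·ln[ε/(3.7D) + √(3.17ν²L/(gD³h_f))]
√(gD⁵h_f/L) = √(9.81·0.503⁵·0.932/93.3) = 0.05617
ε/(3.7D) = 3.28×10^-5; √(3.17ν²L/(gD³h_f)) = 2.68×10^-5
Q = -0.965·0.05617·ln(5.956×10^-5) = 0.5273 m³/s
Check: V = 2.65 m/s, Re = 7.95×10^5, f = 0.01407, h_f = 0.937 m ≈ 0.932 m ✓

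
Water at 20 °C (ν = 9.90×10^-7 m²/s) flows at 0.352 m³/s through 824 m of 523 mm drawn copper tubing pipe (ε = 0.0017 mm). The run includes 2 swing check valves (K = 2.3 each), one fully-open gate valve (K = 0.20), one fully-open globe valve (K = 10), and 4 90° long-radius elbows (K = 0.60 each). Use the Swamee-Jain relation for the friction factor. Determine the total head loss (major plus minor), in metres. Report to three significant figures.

H_L ≈ 4.93 m

V = 4Q/(πD²) = 1.639 m/s; V²/2g = 0.1368 m
Re = 8.66×10^5, ε/D = 3.25×10^-6 → f = 0.01197 (Swamee-Jain)
Major: h_f = f(L/D)·V²/2g = 0.01197·1576·0.1368 = 2.580 m
Minor: ΣK = 17.2; h_m = ΣK·V²/2g = 2.354 m
Total H_L = 2.580 + 2.354 = 4.934 m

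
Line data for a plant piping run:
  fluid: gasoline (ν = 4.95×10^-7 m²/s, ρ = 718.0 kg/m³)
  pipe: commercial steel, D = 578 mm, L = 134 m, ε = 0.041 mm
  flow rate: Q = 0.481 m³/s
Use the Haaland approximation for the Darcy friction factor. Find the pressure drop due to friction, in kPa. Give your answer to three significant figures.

Δp ≈ 3.39 kPa

V = 4Q/(πD²) = 4·0.481/(π·0.578²) = 1.833 m/s
Re = VD/ν = 1.833·0.578/4.95×10^-7 = 2.14×10^6 → turbulent
ε/D = 0.041/578 = 7.09×10^-5
Haaland: f = 0.01213
h_f = f(L/D)V²/(2g) = 0.01213·(134/0.578)·1.833²/(2·9.81) = 0.4816 m
Δp = ρg·h_f = 718.0·9.81·0.4816 = 3.392 kPa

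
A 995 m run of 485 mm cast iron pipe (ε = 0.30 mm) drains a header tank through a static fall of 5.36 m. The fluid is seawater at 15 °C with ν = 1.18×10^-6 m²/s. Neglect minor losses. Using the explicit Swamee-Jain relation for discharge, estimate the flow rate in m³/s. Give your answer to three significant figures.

Q ≈ 0.311 m³/s

Swamee-Jain (Type II): Q = -0.965·√(gD⁵h_f/L)·ln[ε/(3.7D) + √(3.17ν²L/(gD³h_f))]
√(gD⁵h_f/L) = √(9.81·0.485⁵·5.36/995) = 0.03766
ε/(3.7D) = 1.67×10^-4; √(3.17ν²L/(gD³h_f)) = 2.71×10^-5
Q = -0.965·0.03766·ln(1.942×10^-4) = 0.3106 m³/s
Check: V = 1.68 m/s, Re = 6.91×10^5, f = 0.01825, h_f = 5.39 m ≈ 5.36 m ✓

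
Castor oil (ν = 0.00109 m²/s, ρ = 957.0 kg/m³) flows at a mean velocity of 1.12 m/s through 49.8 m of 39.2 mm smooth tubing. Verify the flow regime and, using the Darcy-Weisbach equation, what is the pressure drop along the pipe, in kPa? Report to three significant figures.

Δp ≈ 1210 kPa

Re = VD/ν = 1.12·0.03920/0.00109 = 40.3 → laminar (Re < 2300)
f = 64/Re = 1.589
h_f = f(L/D)V²/(2g) = 1.589·(49.8/0.03920)·1.12²/(2·9.81) = 129.1 m
Δp = ρg·h_f = 957.0·9.81·129.1 = 1212 kPa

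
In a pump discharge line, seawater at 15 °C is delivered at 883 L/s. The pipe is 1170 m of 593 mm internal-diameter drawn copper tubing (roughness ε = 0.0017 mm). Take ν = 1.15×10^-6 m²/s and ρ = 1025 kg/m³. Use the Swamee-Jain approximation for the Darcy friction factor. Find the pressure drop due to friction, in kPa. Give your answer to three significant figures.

Δp ≈ 112 kPa

V = 4Q/(πD²) = 4·0.883/(π·0.593²) = 3.197 m/s
Re = VD/ν = 3.197·0.593/1.15×10^-6 = 1.65×10^6 → turbulent
ε/D = 0.0017/593 = 2.87×10^-6
Swamee-Jain: f = 0.01079
h_f = f(L/D)V²/(2g) = 0.01079·(1170/0.593)·3.197²/(2·9.81) = 11.09 m
Δp = ρg·h_f = 1025·9.81·11.09 = 111.5 kPa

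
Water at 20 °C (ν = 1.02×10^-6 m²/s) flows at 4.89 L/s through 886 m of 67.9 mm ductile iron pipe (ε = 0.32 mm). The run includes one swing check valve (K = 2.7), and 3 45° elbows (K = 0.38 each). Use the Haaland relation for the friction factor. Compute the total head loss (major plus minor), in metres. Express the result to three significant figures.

H_L ≈ 37.8 m

V = 4Q/(πD²) = 1.350 m/s; V²/2g = 0.09295 m
Re = 8.99×10^4, ε/D = 0.00471 → f = 0.03087 (Haaland)
Major: h_f = f(L/D)·V²/2g = 0.03087·13049·0.09295 = 37.44 m
Minor: ΣK = 3.84; h_m = ΣK·V²/2g = 0.3569 m
Total H_L = 37.44 + 0.3569 = 37.80 m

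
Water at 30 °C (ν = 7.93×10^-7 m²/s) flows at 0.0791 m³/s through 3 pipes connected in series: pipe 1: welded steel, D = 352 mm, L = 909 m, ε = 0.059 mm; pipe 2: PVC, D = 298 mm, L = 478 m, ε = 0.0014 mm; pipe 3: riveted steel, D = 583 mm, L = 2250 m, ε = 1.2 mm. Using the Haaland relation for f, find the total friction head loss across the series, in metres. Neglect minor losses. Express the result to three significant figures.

H ≈ 3.18 m

Pipe 1: V = 0.8128 m/s, Re = 3.61×10^5, ε/D = 1.68×10^-4, f = 0.01547, h_1 = f(L/D)V²/2g = 1.346 m
Pipe 2: V = 1.134 m/s, Re = 4.26×10^5, ε/D = 4.70×10^-6, f = 0.01349, h_2 = f(L/D)V²/2g = 1.419 m
Pipe 3: V = 0.2963 m/s, Re = 2.18×10^5, ε/D = 0.00206, f = 0.02436, h_3 = f(L/D)V²/2g = 0.4207 m
Series → Q common, losses add: H = Σh = 3.185 m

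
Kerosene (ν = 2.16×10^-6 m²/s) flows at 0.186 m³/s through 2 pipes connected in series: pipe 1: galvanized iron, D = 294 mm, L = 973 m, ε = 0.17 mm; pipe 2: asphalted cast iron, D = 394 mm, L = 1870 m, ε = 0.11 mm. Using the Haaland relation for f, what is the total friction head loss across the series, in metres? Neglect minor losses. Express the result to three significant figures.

H ≈ 32.6 m

Pipe 1: V = 2.740 m/s, Re = 3.73×10^5, ε/D = 5.78×10^-4, f = 0.01829, h_1 = f(L/D)V²/2g = 23.17 m
Pipe 2: V = 1.526 m/s, Re = 2.78×10^5, ε/D = 2.79×10^-4, f = 0.01677, h_2 = f(L/D)V²/2g = 9.444 m
Series → Q common, losses add: H = Σh = 32.61 m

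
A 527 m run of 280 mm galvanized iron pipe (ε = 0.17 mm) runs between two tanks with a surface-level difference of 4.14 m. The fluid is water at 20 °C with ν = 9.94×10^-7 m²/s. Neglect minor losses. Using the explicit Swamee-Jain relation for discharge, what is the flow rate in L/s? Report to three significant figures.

Q ≈ 94.3 L/s

Swamee-Jain (Type II): Q = -0.965·√(gD⁵h_f/L)·ln[ε/(3.7D) + √(3.17ν²L/(gD³h_f))]
√(gD⁵h_f/L) = √(9.81·0.280⁵·4.14/527) = 0.01152
ε/(3.7D) = 1.64×10^-4; √(3.17ν²L/(gD³h_f)) = 4.30×10^-5
Q = -0.965·0.01152·ln(2.071×10^-4) = 0.09427 m³/s
Check: V = 1.53 m/s, Re = 4.31×10^5, f = 0.01854, h_f = 4.17 m ≈ 4.14 m ✓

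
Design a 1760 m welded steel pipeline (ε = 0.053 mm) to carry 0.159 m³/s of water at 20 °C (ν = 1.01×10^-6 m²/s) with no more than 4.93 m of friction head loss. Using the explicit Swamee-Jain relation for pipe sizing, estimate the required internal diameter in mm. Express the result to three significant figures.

D ≈ 411 mm

Swamee-Jain (Type III): D = 0.66·[ε^1.25·(LQ²/(gh_f))^4.75 + ν·Q^9.4·(L/(gh_f))^5.2]^0.04
LQ²/(gh_f) = 0.9200; L/(gh_f) = 36.39
Term 1 = ε^1.25·(…)^4.75 = 3.04×10^-6; Term 2 = ν·Q^9.4·(…)^5.2 = 4.12×10^-6
D = 0.66·(3.04×10^-6 + 4.12×10^-6)^0.04 = 0.4109 m = 411 mm
Check: V = 1.20 m/s, Re = 4.88×10^5, f = 0.01483, h_f = 4.66 m ≈ 4.93 m ✓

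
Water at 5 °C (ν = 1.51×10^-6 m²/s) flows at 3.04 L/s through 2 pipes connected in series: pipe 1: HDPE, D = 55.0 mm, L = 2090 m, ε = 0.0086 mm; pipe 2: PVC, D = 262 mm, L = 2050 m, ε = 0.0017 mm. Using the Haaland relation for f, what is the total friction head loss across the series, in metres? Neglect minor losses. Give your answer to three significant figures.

H ≈ 68.2 m

Pipe 1: V = 1.280 m/s, Re = 4.66×10^4, ε/D = 1.56×10^-4, f = 0.02148, h_1 = f(L/D)V²/2g = 68.12 m
Pipe 2: V = 0.05639 m/s, Re = 9780, ε/D = 6.49×10^-6, f = 0.03108, h_2 = f(L/D)V²/2g = 0.03941 m
Series → Q common, losses add: H = Σh = 68.16 m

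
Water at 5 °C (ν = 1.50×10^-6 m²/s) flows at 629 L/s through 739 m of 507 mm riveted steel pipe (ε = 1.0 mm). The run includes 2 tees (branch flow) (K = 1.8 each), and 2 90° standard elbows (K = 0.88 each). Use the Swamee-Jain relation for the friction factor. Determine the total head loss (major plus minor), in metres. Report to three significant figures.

H_L ≈ 19.7 m

V = 4Q/(πD²) = 3.116 m/s; V²/2g = 0.4948 m
Re = 1.05×10^6, ε/D = 0.00197 → f = 0.02358 (Swamee-Jain)
Major: h_f = f(L/D)·V²/2g = 0.02358·1458·0.4948 = 17.01 m
Minor: ΣK = 5.36; h_m = ΣK·V²/2g = 2.652 m
Total H_L = 17.01 + 2.652 = 19.66 m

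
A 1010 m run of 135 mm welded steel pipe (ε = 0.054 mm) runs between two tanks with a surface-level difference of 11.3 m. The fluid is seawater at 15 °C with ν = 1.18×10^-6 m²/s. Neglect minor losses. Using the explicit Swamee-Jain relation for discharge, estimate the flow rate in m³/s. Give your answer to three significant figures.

Q ≈ 0.0179 m³/s

Swamee-Jain (Type II): Q = -0.965·√(gD⁵h_f/L)·ln[ε/(3.7D) + √(3.17ν²L/(gD³h_f))]
√(gD⁵h_f/L) = √(9.81·0.135⁵·11.3/1010) = 0.002218
ε/(3.7D) = 1.08×10^-4; √(3.17ν²L/(gD³h_f)) = 1.28×10^-4
Q = -0.965·0.002218·ln(2.360×10^-4) = 0.01788 m³/s
Check: V = 1.25 m/s, Re = 1.43×10^5, f = 0.01907, h_f = 11.3 m ≈ 11.3 m ✓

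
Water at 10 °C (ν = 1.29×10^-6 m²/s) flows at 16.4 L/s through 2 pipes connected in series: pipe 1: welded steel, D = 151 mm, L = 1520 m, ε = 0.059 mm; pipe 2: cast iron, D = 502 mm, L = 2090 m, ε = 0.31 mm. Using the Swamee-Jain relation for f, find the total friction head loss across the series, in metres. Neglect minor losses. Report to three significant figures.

Pipe 1: V = 0.9158 m/s, Re = 1.07×10^5, ε/D = 3.91×10^-4, f = 0.01974, h_1 = f(L/D)V²/2g = 8.493 m
Pipe 2: V = 0.08286 m/s, Re = 3.22×10^4, ε/D = 6.18×10^-4, f = 0.02481, h_2 = f(L/D)V²/2g = 0.03615 m
Series → Q common, losses add: H = Σh = 8.529 m

H ≈ 8.53 m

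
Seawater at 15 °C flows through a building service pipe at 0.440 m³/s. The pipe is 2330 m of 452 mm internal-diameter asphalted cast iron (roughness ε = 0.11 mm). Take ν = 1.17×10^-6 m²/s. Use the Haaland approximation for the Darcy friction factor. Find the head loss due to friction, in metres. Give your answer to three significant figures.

h_f ≈ 29.7 m

V = 4Q/(πD²) = 4·0.440/(π·0.452²) = 2.742 m/s
Re = VD/ν = 2.742·0.452/1.17×10^-6 = 1.06×10^6 → turbulent
ε/D = 0.11/452 = 2.43×10^-4
Haaland: f = 0.01502
h_f = f(L/D)V²/(2g) = 0.01502·(2330/0.452)·2.742²/(2·9.81) = 29.68 m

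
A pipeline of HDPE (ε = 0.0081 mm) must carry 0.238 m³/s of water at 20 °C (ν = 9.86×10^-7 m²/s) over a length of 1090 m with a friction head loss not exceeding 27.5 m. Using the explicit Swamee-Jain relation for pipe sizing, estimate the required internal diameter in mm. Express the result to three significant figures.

D ≈ 298 mm

Swamee-Jain (Type III): D = 0.66·[ε^1.25·(LQ²/(gh_f))^4.75 + ν·Q^9.4·(L/(gh_f))^5.2]^0.04
LQ²/(gh_f) = 0.2289; L/(gh_f) = 4.040
Term 1 = ε^1.25·(…)^4.75 = 3.92×10^-10; Term 2 = ν·Q^9.4·(…)^5.2 = 1.94×10^-9
D = 0.66·(3.92×10^-10 + 1.94×10^-9)^0.04 = 0.2980 m = 298 mm
Check: V = 3.41 m/s, Re = 1.03×10^6, f = 0.01219, h_f = 26.5 m ≈ 27.5 m ✓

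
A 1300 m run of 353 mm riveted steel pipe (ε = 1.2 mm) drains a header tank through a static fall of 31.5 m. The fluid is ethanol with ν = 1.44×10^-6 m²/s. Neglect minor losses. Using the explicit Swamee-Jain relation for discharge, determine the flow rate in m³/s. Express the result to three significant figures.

Q ≈ 0.243 m³/s

Swamee-Jain (Type II): Q = -0.965·√(gD⁵h_f/L)·ln[ε/(3.7D) + √(3.17ν²L/(gD³h_f))]
√(gD⁵h_f/L) = √(9.81·0.353⁵·31.5/1300) = 0.03610
ε/(3.7D) = 9.19×10^-4; √(3.17ν²L/(gD³h_f)) = 2.51×10^-5
Q = -0.965·0.03610·ln(9.438×10^-4) = 0.2426 m³/s
Check: V = 2.48 m/s, Re = 6.08×10^5, f = 0.02741, h_f = 31.6 m ≈ 31.5 m ✓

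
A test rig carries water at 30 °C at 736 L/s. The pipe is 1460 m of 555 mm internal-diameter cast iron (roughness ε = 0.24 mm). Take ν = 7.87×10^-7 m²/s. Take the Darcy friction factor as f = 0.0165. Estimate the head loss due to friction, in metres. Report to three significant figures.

V = 4Q/(πD²) = 4·0.736/(π·0.555²) = 3.042 m/s
h_f = f(L/D)V²/(2g) = 0.01650·(1460/0.555)·3.042²/(2·9.81) = 20.48 m

h_f ≈ 20.5 m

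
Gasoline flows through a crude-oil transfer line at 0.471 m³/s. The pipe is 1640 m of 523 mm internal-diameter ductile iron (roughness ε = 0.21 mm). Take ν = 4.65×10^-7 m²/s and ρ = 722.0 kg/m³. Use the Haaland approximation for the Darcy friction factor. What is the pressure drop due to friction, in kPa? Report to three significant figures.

V = 4Q/(πD²) = 4·0.471/(π·0.523²) = 2.192 m/s
Re = VD/ν = 2.192·0.523/4.65×10^-7 = 2.47×10^6 → turbulent
ε/D = 0.21/523 = 4.02×10^-4
Haaland: f = 0.01615
h_f = f(L/D)V²/(2g) = 0.01615·(1640/0.523)·2.192²/(2·9.81) = 12.41 m
Δp = ρg·h_f = 722.0·9.81·12.41 = 87.90 kPa

Δp ≈ 87.9 kPa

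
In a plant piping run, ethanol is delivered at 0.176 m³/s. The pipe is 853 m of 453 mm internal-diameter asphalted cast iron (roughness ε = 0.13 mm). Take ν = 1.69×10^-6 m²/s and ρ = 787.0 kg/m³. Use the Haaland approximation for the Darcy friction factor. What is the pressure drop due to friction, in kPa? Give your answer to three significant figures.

Δp ≈ 14.8 kPa

V = 4Q/(πD²) = 4·0.176/(π·0.453²) = 1.092 m/s
Re = VD/ν = 1.092·0.453/1.69×10^-6 = 2.93×10^5 → turbulent
ε/D = 0.13/453 = 2.87×10^-4
Haaland: f = 0.01675
h_f = f(L/D)V²/(2g) = 0.01675·(853/0.453)·1.092²/(2·9.81) = 1.917 m
Δp = ρg·h_f = 787.0·9.81·1.917 = 14.80 kPa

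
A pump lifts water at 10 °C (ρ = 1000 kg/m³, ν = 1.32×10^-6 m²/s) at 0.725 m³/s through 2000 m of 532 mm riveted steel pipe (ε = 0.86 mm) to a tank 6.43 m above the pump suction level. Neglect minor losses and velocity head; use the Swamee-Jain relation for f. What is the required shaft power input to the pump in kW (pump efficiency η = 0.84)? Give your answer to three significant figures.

P_shaft ≈ 441 kW

V = 4Q/(πD²) = 3.262 m/s; Re = 1.31×10^6; ε/D = 0.00162; f = 0.02238
h_f = f(L/D)V²/2g = 45.62 m
Total head H = z + h_f = 6.43 + 45.62 = 52.05 m
P_hyd = ρgQH = 1000·9.81·0.725·52.05 = 370.2 kW
P_shaft = P_hyd/η = 370.2/0.84 = 440.7 kW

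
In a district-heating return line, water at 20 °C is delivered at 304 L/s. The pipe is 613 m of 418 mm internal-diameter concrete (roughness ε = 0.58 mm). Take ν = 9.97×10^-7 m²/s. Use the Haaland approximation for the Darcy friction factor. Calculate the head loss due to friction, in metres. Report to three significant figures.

V = 4Q/(πD²) = 4·0.304/(π·0.418²) = 2.215 m/s
Re = VD/ν = 2.215·0.418/9.97×10^-7 = 9.29×10^5 → turbulent
ε/D = 0.58/418 = 0.00139
Haaland: f = 0.02157
h_f = f(L/D)V²/(2g) = 0.02157·(613/0.418)·2.215²/(2·9.81) = 7.912 m

h_f ≈ 7.91 m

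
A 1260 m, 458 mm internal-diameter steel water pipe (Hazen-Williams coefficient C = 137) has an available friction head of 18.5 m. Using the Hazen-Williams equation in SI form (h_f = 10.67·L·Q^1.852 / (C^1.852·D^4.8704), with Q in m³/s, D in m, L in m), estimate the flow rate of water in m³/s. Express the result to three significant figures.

Rearranging: Q = [h_f·C^1.852·D^4.8704 / (10.67·L)]^(1/1.852)
Q = [18.5·137^1.852·0.458^4.8704 / (10.67·1260)]^0.540 = 0.5010 m³/s

Q ≈ 0.501 m³/s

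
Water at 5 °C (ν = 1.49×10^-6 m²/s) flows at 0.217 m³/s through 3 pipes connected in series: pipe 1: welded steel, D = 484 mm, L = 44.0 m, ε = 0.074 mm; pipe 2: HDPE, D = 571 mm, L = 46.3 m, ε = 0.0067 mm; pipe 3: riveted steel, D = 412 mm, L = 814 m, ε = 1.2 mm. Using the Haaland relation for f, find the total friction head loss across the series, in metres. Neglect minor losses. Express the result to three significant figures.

Pipe 1: V = 1.179 m/s, Re = 3.83×10^5, ε/D = 1.53×10^-4, f = 0.01524, h_1 = f(L/D)V²/2g = 0.09824 m
Pipe 2: V = 0.8474 m/s, Re = 3.25×10^5, ε/D = 1.17×10^-5, f = 0.01423, h_2 = f(L/D)V²/2g = 0.04224 m
Pipe 3: V = 1.628 m/s, Re = 4.50×10^5, ε/D = 0.00291, f = 0.02628, h_3 = f(L/D)V²/2g = 7.011 m
Series → Q common, losses add: H = Σh = 7.151 m

H ≈ 7.15 m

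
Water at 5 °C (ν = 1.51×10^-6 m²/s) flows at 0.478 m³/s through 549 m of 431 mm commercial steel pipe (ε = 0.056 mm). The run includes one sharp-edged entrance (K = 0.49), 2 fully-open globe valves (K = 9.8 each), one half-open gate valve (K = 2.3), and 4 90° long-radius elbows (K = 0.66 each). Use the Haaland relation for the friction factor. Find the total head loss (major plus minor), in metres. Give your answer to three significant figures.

H_L ≈ 23.3 m

V = 4Q/(πD²) = 3.276 m/s; V²/2g = 0.5471 m
Re = 9.35×10^5, ε/D = 1.30×10^-4 → f = 0.01381 (Haaland)
Major: h_f = f(L/D)·V²/2g = 0.01381·1274·0.5471 = 9.625 m
Minor: ΣK = 25.0; h_m = ΣK·V²/2g = 13.69 m
Total H_L = 9.625 + 13.69 = 23.32 m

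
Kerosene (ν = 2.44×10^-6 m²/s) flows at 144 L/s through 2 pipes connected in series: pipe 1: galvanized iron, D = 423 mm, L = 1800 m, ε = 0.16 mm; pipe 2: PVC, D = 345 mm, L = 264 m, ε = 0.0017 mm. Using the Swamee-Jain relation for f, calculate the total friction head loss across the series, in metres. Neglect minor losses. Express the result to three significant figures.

H ≈ 5.63 m

Pipe 1: V = 1.025 m/s, Re = 1.78×10^5, ε/D = 3.78×10^-4, f = 0.01849, h_1 = f(L/D)V²/2g = 4.211 m
Pipe 2: V = 1.540 m/s, Re = 2.18×10^5, ε/D = 4.93×10^-6, f = 0.01532, h_2 = f(L/D)V²/2g = 1.418 m
Series → Q common, losses add: H = Σh = 5.629 m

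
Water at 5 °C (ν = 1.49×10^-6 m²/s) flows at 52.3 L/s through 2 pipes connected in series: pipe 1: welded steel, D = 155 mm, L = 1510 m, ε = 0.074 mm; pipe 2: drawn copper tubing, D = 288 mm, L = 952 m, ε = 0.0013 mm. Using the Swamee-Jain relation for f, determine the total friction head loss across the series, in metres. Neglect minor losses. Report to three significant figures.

H ≈ 71.4 m

Pipe 1: V = 2.772 m/s, Re = 2.88×10^5, ε/D = 4.77×10^-4, f = 0.01825, h_1 = f(L/D)V²/2g = 69.62 m
Pipe 2: V = 0.8028 m/s, Re = 1.55×10^5, ε/D = 4.51×10^-6, f = 0.01636, h_2 = f(L/D)V²/2g = 1.777 m
Series → Q common, losses add: H = Σh = 71.39 m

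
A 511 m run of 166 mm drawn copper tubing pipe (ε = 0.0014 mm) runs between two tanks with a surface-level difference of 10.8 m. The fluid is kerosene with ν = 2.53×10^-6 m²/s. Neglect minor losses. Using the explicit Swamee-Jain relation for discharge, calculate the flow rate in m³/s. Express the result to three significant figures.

Swamee-Jain (Type II): Q = -0.965·√(gD⁵h_f/L)·ln[ε/(3.7D) + √(3.17ν²L/(gD³h_f))]
√(gD⁵h_f/L) = √(9.81·0.166⁵·10.8/511) = 0.005112
ε/(3.7D) = 2.28×10^-6; √(3.17ν²L/(gD³h_f)) = 1.46×10^-4
Q = -0.965·0.005112·ln(1.485×10^-4) = 0.04348 m³/s
Check: V = 2.01 m/s, Re = 1.32×10^5, f = 0.01694, h_f = 10.7 m ≈ 10.8 m ✓

Q ≈ 0.0435 m³/s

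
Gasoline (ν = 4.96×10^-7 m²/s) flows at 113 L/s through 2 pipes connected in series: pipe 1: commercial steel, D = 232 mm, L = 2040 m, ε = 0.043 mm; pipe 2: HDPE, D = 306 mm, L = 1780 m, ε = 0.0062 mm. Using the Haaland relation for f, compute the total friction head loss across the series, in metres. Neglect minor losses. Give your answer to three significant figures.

Pipe 1: V = 2.673 m/s, Re = 1.25×10^6, ε/D = 1.85×10^-4, f = 0.01427, h_1 = f(L/D)V²/2g = 45.71 m
Pipe 2: V = 1.537 m/s, Re = 9.48×10^5, ε/D = 2.03×10^-5, f = 0.01206, h_2 = f(L/D)V²/2g = 8.440 m
Series → Q common, losses add: H = Σh = 54.15 m

H ≈ 54.1 m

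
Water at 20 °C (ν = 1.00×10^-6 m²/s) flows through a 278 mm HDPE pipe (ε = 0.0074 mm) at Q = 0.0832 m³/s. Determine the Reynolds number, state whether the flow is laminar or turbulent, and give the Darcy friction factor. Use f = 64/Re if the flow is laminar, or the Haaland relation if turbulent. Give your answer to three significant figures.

Re ≈ 3.81×10^5; turbulent; f ≈ 0.0140

V = 4Q/(πD²) = 1.371 m/s
Re = VD/ν = 1.371·0.278/1.00×10^-6 = 3.81×10^5
Re > 4000 → turbulent; ε/D = 2.66×10^-5
Haaland: f = 0.01399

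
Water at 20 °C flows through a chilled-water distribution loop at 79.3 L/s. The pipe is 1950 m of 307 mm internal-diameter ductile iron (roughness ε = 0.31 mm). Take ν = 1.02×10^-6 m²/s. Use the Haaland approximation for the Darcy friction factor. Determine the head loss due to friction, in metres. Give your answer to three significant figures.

h_f ≈ 7.62 m

V = 4Q/(πD²) = 4·0.0793/(π·0.307²) = 1.071 m/s
Re = VD/ν = 1.071·0.307/1.02×10^-6 = 3.22×10^5 → turbulent
ε/D = 0.31/307 = 0.00101
Haaland: f = 0.02051
h_f = f(L/D)V²/(2g) = 0.02051·(1950/0.307)·1.071²/(2·9.81) = 7.620 m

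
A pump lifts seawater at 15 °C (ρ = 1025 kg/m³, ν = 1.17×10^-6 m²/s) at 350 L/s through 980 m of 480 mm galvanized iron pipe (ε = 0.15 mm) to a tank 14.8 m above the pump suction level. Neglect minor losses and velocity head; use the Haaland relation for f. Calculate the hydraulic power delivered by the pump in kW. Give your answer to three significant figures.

P_hyd ≈ 73.8 kW

V = 4Q/(πD²) = 1.934 m/s; Re = 7.94×10^5; ε/D = 3.13×10^-4; f = 0.01586
h_f = f(L/D)V²/2g = 6.175 m
Total head H = z + h_f = 14.8 + 6.175 = 20.97 m
P_hyd = ρgQH = 1025·9.81·0.350·20.97 = 73.82 kW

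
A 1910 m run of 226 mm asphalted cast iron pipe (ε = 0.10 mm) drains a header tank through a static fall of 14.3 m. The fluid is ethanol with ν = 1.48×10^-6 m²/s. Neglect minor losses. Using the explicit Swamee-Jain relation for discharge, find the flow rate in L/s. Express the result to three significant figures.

Q ≈ 53.8 L/s

Swamee-Jain (Type II): Q = -0.965·√(gD⁵h_f/L)·ln[ε/(3.7D) + √(3.17ν²L/(gD³h_f))]
√(gD⁵h_f/L) = √(9.81·0.226⁵·14.3/1910) = 0.006580
ε/(3.7D) = 1.20×10^-4; √(3.17ν²L/(gD³h_f)) = 9.05×10^-5
Q = -0.965·0.006580·ln(2.101×10^-4) = 0.05377 m³/s
Check: V = 1.34 m/s, Re = 2.05×10^5, f = 0.01858, h_f = 14.4 m ≈ 14.3 m ✓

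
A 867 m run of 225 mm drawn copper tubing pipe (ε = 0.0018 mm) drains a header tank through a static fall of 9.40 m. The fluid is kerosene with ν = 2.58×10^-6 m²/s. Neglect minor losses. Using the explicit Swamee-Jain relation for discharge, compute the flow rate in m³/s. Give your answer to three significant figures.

Swamee-Jain (Type II): Q = -0.965·√(gD⁵h_f/L)·ln[ε/(3.7D) + √(3.17ν²L/(gD³h_f))]
√(gD⁵h_f/L) = √(9.81·0.225⁵·9.40/867) = 0.007832
ε/(3.7D) = 2.16×10^-6; √(3.17ν²L/(gD³h_f)) = 1.32×10^-4
Q = -0.965·0.007832·ln(1.341×10^-4) = 0.06739 m³/s
Check: V = 1.69 m/s, Re = 1.48×10^5, f = 0.01655, h_f = 9.34 m ≈ 9.40 m ✓

Q ≈ 0.0674 m³/s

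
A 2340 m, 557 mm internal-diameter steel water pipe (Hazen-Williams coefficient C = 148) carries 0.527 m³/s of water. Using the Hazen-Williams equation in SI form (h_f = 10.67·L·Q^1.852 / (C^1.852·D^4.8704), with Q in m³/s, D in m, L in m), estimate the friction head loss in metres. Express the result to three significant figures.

h_f = 10.67·2340·0.527^1.852 / (148^1.852·0.557^4.8704) = 12.61 m

h_f ≈ 12.6 m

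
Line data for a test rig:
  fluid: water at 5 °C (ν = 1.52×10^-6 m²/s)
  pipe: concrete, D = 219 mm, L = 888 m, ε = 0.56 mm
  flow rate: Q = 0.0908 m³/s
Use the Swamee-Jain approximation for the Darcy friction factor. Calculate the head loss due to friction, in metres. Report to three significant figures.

h_f ≈ 30.7 m

V = 4Q/(πD²) = 4·0.0908/(π·0.219²) = 2.411 m/s
Re = VD/ν = 2.411·0.219/1.52×10^-6 = 3.47×10^5 → turbulent
ε/D = 0.56/219 = 0.00256
Swamee-Jain: f = 0.02560
h_f = f(L/D)V²/(2g) = 0.02560·(888/0.219)·2.411²/(2·9.81) = 30.75 m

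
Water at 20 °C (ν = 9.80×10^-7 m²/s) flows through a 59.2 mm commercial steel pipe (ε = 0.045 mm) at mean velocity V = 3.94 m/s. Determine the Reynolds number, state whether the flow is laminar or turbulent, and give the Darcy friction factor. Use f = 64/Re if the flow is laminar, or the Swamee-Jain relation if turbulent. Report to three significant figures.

Re ≈ 2.38×10^5; turbulent; f ≈ 0.0200

Re = VD/ν = 3.940·0.0592/9.80×10^-7 = 2.38×10^5
Re > 4000 → turbulent; ε/D = 7.60×10^-4
Swamee-Jain: f = 0.01995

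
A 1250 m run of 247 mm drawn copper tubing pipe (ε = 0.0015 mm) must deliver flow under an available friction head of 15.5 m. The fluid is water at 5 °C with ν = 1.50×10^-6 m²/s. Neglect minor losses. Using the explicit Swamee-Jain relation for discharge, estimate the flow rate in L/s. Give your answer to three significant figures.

Swamee-Jain (Type II): Q = -0.965·√(gD⁵h_f/L)·ln[ε/(3.7D) + √(3.17ν²L/(gD³h_f))]
√(gD⁵h_f/L) = √(9.81·0.247⁵·15.5/1250) = 0.01058
ε/(3.7D) = 1.64×10^-6; √(3.17ν²L/(gD³h_f)) = 6.24×10^-5
Q = -0.965·0.01058·ln(6.402×10^-5) = 0.09854 m³/s
Check: V = 2.06 m/s, Re = 3.39×10^5, f = 0.01413, h_f = 15.4 m ≈ 15.5 m ✓

Q ≈ 98.5 L/s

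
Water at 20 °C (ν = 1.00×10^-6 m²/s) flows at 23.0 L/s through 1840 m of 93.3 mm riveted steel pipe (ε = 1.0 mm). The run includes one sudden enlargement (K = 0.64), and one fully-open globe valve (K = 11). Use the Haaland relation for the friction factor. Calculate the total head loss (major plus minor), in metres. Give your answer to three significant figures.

H_L ≈ 451 m

V = 4Q/(πD²) = 3.364 m/s; V²/2g = 0.5768 m
Re = 3.14×10^5, ε/D = 0.0107 → f = 0.03906 (Haaland)
Major: h_f = f(L/D)·V²/2g = 0.03906·19721·0.5768 = 444.3 m
Minor: ΣK = 11.6; h_m = ΣK·V²/2g = 6.714 m
Total H_L = 444.3 + 6.714 = 451.0 m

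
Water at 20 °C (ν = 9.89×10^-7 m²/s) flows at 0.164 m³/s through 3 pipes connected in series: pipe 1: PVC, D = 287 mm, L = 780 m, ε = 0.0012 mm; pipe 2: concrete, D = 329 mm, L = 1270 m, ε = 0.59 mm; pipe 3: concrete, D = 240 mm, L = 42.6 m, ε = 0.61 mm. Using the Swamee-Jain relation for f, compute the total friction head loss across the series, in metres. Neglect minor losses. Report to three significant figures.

H ≈ 30.9 m

Pipe 1: V = 2.535 m/s, Re = 7.36×10^5, ε/D = 4.18×10^-6, f = 0.01232, h_1 = f(L/D)V²/2g = 10.97 m
Pipe 2: V = 1.929 m/s, Re = 6.42×10^5, ε/D = 0.00179, f = 0.02317, h_2 = f(L/D)V²/2g = 16.96 m
Pipe 3: V = 3.625 m/s, Re = 8.80×10^5, ε/D = 0.00254, f = 0.02524, h_3 = f(L/D)V²/2g = 3.001 m
Series → Q common, losses add: H = Σh = 30.93 m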